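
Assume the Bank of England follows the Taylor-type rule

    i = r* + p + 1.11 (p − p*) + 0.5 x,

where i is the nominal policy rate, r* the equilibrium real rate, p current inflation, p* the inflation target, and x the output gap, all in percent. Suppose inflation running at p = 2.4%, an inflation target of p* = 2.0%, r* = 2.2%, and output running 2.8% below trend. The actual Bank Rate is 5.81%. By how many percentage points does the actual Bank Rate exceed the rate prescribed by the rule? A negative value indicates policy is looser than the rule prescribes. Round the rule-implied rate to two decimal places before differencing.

2.17 pp

Output 2.8% below potential → x = -2.8.
i = 2.2 + 2.4 + 1.11 × (2.4 − 2.0) + 0.5 × (-2.8)
   = 2.2 + 2.4 + 0.444 − 1.4 = 3.64
Deviation = 5.81 − 3.64 = 2.17 pp.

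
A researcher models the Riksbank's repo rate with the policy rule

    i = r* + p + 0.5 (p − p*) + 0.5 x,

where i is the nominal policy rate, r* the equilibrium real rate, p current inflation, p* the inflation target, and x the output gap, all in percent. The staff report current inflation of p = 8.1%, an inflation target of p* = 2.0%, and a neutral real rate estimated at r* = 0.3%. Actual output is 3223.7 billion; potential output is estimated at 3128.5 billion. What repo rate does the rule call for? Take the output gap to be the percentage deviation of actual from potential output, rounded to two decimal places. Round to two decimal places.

12.97%

Output gap = 100 × (3223.7 − 3128.5) / 3128.5 = 3.04%.
i = 0.30 + 8.10 + 0.5 × (8.10 − 2.00) + 0.5 × 3.04
   = 0.30 + 8.1 + 3.05 + 1.52 = 12.97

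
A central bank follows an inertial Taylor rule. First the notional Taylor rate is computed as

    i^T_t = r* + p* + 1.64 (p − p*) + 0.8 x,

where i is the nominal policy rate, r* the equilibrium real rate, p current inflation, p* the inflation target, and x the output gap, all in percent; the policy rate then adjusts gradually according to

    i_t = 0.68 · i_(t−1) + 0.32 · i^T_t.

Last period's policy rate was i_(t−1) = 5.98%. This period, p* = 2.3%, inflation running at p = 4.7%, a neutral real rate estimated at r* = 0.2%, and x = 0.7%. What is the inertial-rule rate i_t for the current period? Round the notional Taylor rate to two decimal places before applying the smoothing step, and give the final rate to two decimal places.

i^T_t = 0.2 + 2.3 + 1.64 × (4.7 − 2.3) + 0.8 × 0.7
   = 0.2 + 2.3 + 3.936 + 0.56 = 7.00
i_t = 0.68 × 5.98 + 0.32 × 7.00 = 4.0664 + 2.24 = 6.31

6.31%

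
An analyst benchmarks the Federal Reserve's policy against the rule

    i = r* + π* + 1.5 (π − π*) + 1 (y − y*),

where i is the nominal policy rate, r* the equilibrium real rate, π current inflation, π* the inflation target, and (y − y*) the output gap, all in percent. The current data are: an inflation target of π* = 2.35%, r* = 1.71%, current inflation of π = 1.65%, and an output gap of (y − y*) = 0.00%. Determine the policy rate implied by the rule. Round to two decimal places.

i = 1.71 + 2.35 + 1.5 × (1.65 − 2.35) + 1 × 0.00
   = 1.71 + 2.35 − 1.05 + 0 = 3.01

3.01%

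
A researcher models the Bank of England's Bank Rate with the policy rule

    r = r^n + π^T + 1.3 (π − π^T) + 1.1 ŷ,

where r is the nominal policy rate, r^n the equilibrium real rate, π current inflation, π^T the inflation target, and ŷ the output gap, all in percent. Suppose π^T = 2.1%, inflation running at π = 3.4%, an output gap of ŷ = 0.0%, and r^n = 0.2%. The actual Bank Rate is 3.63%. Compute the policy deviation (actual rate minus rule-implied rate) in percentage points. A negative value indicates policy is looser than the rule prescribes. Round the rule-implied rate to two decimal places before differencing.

r = 0.2 + 2.1 + 1.3 × (3.4 − 2.1) + 1.1 × 0.0
   = 0.2 + 2.1 + 1.69 + 0 = 3.99
Deviation = 3.63 − 3.99 = -0.36 pp.

-0.36 pp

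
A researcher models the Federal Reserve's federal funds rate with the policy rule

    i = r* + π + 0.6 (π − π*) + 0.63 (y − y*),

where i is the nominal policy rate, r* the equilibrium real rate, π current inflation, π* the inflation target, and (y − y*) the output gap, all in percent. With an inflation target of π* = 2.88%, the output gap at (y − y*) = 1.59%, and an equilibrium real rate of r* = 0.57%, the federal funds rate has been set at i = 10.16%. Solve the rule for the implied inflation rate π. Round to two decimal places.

6.45%

Collecting π: i = r* + (1 + 0.6) π − 0.6 π* + 0.63 (y − y*)
1.6 π = 10.16 − 0.57 + 0.6 × 2.88 − 0.63 × 1.59 = 10.3163
π = 10.3163 / 1.6 = 6.45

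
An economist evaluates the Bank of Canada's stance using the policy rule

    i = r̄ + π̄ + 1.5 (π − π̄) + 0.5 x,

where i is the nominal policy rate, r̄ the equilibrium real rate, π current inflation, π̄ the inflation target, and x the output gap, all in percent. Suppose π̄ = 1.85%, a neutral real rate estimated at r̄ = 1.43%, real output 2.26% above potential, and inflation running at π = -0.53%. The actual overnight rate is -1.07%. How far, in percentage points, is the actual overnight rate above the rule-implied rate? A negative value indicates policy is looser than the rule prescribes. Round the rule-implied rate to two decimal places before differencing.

-1.91 pp

Output 2.26% above potential → x = 2.26.
i = 1.43 + 1.85 + 1.5 × (-0.53 − 1.85) + 0.5 × 2.26
   = 1.43 + 1.85 − 3.57 + 1.13 = 0.84
Deviation = -1.07 − 0.84 = -1.91 pp.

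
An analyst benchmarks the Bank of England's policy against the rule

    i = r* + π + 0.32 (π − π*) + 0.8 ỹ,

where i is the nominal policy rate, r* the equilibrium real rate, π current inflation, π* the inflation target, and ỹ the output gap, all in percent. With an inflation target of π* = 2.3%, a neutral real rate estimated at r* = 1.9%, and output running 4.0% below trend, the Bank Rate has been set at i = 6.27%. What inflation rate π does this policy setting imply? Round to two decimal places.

Output 4.0% below potential → ỹ = -4.0.
Collecting π: i = r* + (1 + 0.32) π − 0.32 π* + 0.8 ỹ
1.32 π = 6.27 − 1.9 + 0.32 × 2.3 − 0.8 × (-4.0) = 8.306
π = 8.306 / 1.32 = 6.29

6.29%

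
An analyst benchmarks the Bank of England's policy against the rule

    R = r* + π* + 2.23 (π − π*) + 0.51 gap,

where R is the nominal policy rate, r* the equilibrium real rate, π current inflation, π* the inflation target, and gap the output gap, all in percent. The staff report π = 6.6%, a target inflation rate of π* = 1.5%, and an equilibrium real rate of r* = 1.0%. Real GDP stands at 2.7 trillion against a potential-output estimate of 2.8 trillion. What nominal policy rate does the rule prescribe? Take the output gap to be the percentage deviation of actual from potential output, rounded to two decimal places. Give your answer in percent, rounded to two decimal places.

12.05%

Output gap = 100 × (2.7 − 2.8) / 2.8 = -3.57%.
R = 1.00 + 1.50 + 2.23 × (6.60 − 1.50) + 0.51 × (-3.57)
   = 1.00 + 1.5 + 11.373 − 1.8207 = 12.05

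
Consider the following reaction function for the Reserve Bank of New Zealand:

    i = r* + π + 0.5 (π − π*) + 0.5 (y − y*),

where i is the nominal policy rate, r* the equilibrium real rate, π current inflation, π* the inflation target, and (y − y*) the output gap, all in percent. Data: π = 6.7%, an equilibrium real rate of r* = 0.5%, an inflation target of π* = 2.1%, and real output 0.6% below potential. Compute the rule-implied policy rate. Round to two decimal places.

Output 0.6% below potential → (y − y*) = -0.6.
i = 0.5 + 6.7 + 0.5 × (6.7 − 2.1) + 0.5 × (-0.6)
   = 0.5 + 6.7 + 2.3 − 0.3 = 9.20

9.20%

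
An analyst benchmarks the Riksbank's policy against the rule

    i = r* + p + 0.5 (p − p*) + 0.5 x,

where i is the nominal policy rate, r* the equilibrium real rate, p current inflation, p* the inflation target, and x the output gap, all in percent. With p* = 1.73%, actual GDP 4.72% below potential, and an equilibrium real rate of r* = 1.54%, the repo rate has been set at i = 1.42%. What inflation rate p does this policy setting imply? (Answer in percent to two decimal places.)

2.07%

Output 4.72% below potential → x = -4.72.
Collecting p: i = r* + (1 + 0.5) p − 0.5 p* + 0.5 x
1.5 p = 1.42 − 1.54 + 0.5 × 1.73 − 0.5 × (-4.72) = 3.105
p = 3.105 / 1.5 = 2.07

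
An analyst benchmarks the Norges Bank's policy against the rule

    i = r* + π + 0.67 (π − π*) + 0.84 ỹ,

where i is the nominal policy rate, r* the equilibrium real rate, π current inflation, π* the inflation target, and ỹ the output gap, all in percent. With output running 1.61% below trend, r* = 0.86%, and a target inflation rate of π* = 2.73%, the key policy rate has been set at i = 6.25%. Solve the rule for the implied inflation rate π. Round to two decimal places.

Output 1.61% below potential → ỹ = -1.61.
Collecting π: i = r* + (1 + 0.67) π − 0.67 π* + 0.84 ỹ
1.67 π = 6.25 − 0.86 + 0.67 × 2.73 − 0.84 × (-1.61) = 8.5715
π = 8.5715 / 1.67 = 5.13

5.13%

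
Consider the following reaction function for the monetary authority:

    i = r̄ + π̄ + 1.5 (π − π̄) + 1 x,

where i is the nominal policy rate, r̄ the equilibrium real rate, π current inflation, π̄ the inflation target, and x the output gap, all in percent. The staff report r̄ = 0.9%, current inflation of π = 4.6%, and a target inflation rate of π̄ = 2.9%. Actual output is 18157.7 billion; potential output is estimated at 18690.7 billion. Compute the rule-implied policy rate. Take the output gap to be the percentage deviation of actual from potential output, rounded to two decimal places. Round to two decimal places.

Output gap = 100 × (18157.7 − 18690.7) / 18690.7 = -2.85%.
i = 0.90 + 2.90 + 1.5 × (4.60 − 2.90) + 1 × (-2.85)
   = 0.90 + 2.9 + 2.55 − 2.85 = 3.50

3.50%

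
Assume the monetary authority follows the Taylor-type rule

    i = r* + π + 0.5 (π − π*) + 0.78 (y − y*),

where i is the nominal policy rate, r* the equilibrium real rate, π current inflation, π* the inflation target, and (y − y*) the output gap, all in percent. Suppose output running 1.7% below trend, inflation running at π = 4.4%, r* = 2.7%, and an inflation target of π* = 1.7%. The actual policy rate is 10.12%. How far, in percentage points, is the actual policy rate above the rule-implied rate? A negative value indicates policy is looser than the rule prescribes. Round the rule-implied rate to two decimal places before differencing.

Output 1.7% below potential → (y − y*) = -1.7.
i = 2.7 + 4.4 + 0.5 × (4.4 − 1.7) + 0.78 × (-1.7)
   = 2.7 + 4.4 + 1.35 − 1.326 = 7.12
Deviation = 10.12 − 7.12 = 3.00 pp.

3.00 pp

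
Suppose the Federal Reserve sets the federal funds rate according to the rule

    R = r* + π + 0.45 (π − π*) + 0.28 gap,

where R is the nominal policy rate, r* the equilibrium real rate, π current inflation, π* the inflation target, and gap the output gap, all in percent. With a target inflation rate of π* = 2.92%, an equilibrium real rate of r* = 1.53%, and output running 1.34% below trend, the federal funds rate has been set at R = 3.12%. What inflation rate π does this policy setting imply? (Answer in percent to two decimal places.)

Output 1.34% below potential → gap = -1.34.
Collecting π: R = r* + (1 + 0.45) π − 0.45 π* + 0.28 gap
1.45 π = 3.12 − 1.53 + 0.45 × 2.92 − 0.28 × (-1.34) = 3.2792
π = 3.2792 / 1.45 = 2.26

2.26%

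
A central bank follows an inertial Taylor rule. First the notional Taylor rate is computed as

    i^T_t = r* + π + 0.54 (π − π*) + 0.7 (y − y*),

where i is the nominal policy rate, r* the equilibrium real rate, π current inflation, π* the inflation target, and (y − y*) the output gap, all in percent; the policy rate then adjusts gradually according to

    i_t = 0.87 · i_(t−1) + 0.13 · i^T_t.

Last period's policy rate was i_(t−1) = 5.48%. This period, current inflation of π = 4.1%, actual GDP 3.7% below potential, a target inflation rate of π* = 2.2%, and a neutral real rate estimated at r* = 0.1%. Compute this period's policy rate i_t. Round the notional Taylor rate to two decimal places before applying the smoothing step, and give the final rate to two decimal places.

5.11%

Output 3.7% below potential → (y − y*) = -3.7.
i^T_t = 0.1 + 4.1 + 0.54 × (4.1 − 2.2) + 0.7 × (-3.7)
   = 0.1 + 4.1 + 1.026 − 2.59 = 2.64
i_t = 0.87 × 5.48 + 0.13 × 2.64 = 4.7676 + 0.3432 = 5.11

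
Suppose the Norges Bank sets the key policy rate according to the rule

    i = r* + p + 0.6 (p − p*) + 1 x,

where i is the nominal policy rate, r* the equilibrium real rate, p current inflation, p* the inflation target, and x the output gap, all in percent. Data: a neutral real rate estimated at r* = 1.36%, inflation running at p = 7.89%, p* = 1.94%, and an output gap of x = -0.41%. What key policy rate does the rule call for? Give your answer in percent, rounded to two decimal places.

12.41%

i = 1.36 + 7.89 + 0.6 × (7.89 − 1.94) + 1 × (-0.41)
   = 1.36 + 7.89 + 3.57 − 0.41 = 12.41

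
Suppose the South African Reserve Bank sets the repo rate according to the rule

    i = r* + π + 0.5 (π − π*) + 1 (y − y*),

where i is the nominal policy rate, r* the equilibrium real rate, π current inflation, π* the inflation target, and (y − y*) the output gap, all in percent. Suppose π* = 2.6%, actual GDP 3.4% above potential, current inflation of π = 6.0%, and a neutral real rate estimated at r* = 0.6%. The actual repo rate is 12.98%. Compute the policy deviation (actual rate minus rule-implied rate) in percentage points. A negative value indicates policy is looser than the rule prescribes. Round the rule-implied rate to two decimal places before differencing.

1.28 pp

Output 3.4% above potential → (y − y*) = 3.4.
i = 0.6 + 6.0 + 0.5 × (6.0 − 2.6) + 1 × 3.4
   = 0.6 + 6 + 1.7 + 3.4 = 11.70
Deviation = 12.98 − 11.70 = 1.28 pp.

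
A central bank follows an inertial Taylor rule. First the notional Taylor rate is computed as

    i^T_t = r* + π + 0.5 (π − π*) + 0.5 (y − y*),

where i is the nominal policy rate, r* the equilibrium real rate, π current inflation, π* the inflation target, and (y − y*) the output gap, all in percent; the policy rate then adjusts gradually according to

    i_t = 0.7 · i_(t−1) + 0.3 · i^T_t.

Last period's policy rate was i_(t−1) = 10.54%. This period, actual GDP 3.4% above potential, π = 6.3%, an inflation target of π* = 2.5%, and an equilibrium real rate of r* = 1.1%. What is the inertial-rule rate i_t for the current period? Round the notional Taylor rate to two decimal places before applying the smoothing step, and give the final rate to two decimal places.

10.68%

Output 3.4% above potential → (y − y*) = 3.4.
i^T_t = 1.1 + 6.3 + 0.5 × (6.3 − 2.5) + 0.5 × 3.4
   = 1.1 + 6.3 + 1.9 + 1.7 = 11.00
i_t = 0.7 × 10.54 + 0.3 × 11.00 = 7.378 + 3.3 = 10.68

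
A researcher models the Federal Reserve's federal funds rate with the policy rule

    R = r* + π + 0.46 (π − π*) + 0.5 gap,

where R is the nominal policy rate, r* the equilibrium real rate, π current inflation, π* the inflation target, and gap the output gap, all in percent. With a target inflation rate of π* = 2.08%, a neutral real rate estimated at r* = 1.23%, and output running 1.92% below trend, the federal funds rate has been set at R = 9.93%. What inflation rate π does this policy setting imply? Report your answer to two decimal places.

Output 1.92% below potential → gap = -1.92.
Collecting π: R = r* + (1 + 0.46) π − 0.46 π* + 0.5 gap
1.46 π = 9.93 − 1.23 + 0.46 × 2.08 − 0.5 × (-1.92) = 10.6168
π = 10.6168 / 1.46 = 7.27

7.27%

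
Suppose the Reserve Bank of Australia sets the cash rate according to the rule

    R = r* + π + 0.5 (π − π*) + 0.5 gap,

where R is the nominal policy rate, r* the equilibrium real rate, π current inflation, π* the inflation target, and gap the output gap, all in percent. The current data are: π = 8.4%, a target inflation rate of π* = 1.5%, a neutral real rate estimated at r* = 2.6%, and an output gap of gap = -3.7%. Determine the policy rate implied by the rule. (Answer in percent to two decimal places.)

R = 2.6 + 8.4 + 0.5 × (8.4 − 1.5) + 0.5 × (-3.7)
   = 2.6 + 8.4 + 3.45 − 1.85 = 12.60

12.60%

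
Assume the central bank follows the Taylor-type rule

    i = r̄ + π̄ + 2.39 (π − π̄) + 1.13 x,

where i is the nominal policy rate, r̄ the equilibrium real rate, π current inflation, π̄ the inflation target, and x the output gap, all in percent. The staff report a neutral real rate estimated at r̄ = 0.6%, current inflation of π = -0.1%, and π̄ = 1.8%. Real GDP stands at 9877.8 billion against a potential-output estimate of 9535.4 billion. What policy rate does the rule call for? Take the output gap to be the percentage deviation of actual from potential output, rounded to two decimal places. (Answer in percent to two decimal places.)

Output gap = 100 × (9877.8 − 9535.4) / 9535.4 = 3.59%.
i = 0.60 + 1.80 + 2.39 × (-0.10 − 1.80) + 1.13 × 3.59
   = 0.60 + 1.8 − 4.541 + 4.0567 = 1.92

1.92%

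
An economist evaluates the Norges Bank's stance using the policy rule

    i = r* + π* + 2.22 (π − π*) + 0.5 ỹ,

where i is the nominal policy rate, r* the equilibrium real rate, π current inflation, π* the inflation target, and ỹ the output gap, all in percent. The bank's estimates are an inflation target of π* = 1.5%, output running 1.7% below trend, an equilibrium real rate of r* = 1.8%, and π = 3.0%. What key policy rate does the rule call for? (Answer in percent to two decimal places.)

Output 1.7% below potential → ỹ = -1.7.
i = 1.8 + 1.5 + 2.22 × (3.0 − 1.5) + 0.5 × (-1.7)
   = 1.8 + 1.5 + 3.33 − 0.85 = 5.78

5.78%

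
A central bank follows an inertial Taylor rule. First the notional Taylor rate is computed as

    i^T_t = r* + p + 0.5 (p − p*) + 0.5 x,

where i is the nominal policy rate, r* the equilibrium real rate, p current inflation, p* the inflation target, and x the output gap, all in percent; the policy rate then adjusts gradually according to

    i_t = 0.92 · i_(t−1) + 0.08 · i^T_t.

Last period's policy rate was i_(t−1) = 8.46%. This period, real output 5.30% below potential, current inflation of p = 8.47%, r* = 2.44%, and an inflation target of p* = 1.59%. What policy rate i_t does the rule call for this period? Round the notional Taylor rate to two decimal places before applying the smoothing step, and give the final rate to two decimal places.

8.72%

Output 5.30% below potential → x = -5.30.
i^T_t = 2.44 + 8.47 + 0.5 × (8.47 − 1.59) + 0.5 × (-5.30)
   = 2.44 + 8.47 + 3.44 − 2.65 = 11.70
i_t = 0.92 × 8.46 + 0.08 × 11.70 = 7.7832 + 0.936 = 8.72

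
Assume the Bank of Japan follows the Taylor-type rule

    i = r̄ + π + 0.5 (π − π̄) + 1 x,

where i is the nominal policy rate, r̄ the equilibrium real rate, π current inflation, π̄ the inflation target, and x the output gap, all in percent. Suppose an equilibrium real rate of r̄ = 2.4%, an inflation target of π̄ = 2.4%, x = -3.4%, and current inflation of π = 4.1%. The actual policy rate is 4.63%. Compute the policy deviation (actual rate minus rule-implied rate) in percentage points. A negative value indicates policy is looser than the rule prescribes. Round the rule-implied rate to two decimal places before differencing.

0.68 pp

i = 2.4 + 4.1 + 0.5 × (4.1 − 2.4) + 1 × (-3.4)
   = 2.4 + 4.1 + 0.85 − 3.4 = 3.95
Deviation = 4.63 − 3.95 = 0.68 pp.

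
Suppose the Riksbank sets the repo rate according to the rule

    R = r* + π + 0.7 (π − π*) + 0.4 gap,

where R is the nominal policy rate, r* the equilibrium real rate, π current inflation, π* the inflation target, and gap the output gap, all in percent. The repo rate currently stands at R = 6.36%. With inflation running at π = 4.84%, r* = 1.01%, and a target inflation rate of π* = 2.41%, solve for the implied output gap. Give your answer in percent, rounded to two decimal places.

-2.98%

0.4 gap = 6.36 − 1.01 − 4.84 − 0.7 × (4.84 − 2.41) = -1.191
gap = -1.191 / 0.4 = -2.98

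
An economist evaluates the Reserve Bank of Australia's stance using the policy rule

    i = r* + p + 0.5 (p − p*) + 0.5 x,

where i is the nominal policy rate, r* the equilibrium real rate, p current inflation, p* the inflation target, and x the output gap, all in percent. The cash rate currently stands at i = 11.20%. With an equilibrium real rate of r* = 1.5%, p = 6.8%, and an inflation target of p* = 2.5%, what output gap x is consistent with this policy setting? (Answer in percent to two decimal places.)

0.5 x = 11.20 − 1.5 − 6.8 − 0.5 × (6.8 − 2.5) = 0.75
x = 0.75 / 0.5 = 1.50

1.50%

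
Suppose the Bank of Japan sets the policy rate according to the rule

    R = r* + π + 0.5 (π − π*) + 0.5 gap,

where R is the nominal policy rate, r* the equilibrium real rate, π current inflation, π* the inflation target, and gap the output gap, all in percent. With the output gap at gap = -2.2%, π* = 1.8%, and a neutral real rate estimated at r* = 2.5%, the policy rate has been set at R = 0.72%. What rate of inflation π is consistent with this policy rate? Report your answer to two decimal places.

0.15%

Collecting π: R = r* + (1 + 0.5) π − 0.5 π* + 0.5 gap
1.5 π = 0.72 − 2.5 + 0.5 × 1.8 − 0.5 × (-2.2) = 0.22
π = 0.22 / 1.5 = 0.15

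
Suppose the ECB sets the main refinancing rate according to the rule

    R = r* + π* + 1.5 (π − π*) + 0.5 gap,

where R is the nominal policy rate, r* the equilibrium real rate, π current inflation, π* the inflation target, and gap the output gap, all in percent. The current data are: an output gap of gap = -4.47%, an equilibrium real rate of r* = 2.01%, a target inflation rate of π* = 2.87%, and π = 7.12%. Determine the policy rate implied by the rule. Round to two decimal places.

R = 2.01 + 2.87 + 1.5 × (7.12 − 2.87) + 0.5 × (-4.47)
   = 2.01 + 2.87 + 6.375 − 2.235 = 9.02

9.02%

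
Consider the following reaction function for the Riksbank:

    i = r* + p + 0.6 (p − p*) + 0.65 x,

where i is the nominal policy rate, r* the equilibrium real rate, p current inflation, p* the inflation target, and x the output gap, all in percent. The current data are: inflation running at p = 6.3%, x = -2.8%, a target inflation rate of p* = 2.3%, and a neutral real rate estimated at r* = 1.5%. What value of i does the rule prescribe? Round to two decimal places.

8.38%

i = 1.5 + 6.3 + 0.6 × (6.3 − 2.3) + 0.65 × (-2.8)
   = 1.5 + 6.3 + 2.4 − 1.82 = 8.38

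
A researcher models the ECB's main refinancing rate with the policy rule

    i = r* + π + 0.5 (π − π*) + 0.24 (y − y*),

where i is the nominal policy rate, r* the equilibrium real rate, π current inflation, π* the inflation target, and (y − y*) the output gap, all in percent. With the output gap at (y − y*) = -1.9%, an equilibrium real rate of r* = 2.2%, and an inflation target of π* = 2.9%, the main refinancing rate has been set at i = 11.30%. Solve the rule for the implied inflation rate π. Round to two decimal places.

7.34%

Collecting π: i = r* + (1 + 0.5) π − 0.5 π* + 0.24 (y − y*)
1.5 π = 11.30 − 2.2 + 0.5 × 2.9 − 0.24 × (-1.9) = 11.006
π = 11.006 / 1.5 = 7.34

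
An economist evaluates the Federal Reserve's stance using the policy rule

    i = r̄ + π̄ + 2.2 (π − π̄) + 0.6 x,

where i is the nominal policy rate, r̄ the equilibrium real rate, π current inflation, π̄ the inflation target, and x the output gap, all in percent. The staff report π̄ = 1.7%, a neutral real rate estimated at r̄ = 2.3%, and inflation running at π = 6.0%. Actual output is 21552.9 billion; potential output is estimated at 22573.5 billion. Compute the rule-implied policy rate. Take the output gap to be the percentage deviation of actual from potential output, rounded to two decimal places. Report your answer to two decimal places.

Output gap = 100 × (21552.9 − 22573.5) / 22573.5 = -4.52%.
i = 2.30 + 1.70 + 2.2 × (6.00 − 1.70) + 0.6 × (-4.52)
   = 2.30 + 1.7 + 9.46 − 2.712 = 10.75

10.75%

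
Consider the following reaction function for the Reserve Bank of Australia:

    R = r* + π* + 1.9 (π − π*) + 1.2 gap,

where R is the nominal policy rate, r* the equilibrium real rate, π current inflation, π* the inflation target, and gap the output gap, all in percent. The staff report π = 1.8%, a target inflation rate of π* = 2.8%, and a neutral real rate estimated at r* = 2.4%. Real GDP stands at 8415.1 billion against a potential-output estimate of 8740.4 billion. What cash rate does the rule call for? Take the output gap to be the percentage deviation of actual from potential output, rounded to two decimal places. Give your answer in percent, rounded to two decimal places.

Output gap = 100 × (8415.1 − 8740.4) / 8740.4 = -3.72%.
R = 2.40 + 2.80 + 1.9 × (1.80 − 2.80) + 1.2 × (-3.72)
   = 2.40 + 2.8 − 1.9 − 4.464 = -1.16

-1.16%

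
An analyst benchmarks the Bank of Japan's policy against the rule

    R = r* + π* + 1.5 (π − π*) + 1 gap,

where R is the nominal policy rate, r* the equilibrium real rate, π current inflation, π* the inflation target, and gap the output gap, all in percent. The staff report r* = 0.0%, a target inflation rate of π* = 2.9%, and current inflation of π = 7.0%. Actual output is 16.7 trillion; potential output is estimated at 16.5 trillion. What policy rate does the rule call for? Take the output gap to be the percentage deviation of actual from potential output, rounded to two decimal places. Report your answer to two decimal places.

10.26%

Output gap = 100 × (16.7 − 16.5) / 16.5 = 1.21%.
R = 0.00 + 2.90 + 1.5 × (7.00 − 2.90) + 1 × 1.21
   = 0.00 + 2.9 + 6.15 + 1.21 = 10.26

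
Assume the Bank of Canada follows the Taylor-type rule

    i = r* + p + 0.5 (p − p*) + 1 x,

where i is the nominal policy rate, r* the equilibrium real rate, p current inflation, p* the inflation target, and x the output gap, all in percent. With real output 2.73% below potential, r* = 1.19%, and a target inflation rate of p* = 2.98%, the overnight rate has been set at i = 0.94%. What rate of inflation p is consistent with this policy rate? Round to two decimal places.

Output 2.73% below potential → x = -2.73.
Collecting p: i = r* + (1 + 0.5) p − 0.5 p* + 1 x
1.5 p = 0.94 − 1.19 + 0.5 × 2.98 − 1 × (-2.73) = 3.97
p = 3.97 / 1.5 = 2.65

2.65%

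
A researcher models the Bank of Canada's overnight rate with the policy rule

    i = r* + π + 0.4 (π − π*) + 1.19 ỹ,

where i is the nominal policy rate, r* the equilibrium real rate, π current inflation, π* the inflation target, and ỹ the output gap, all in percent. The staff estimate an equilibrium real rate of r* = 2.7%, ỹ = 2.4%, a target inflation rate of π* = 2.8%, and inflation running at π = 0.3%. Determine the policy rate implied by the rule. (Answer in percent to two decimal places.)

4.86%

i = 2.7 + 0.3 + 0.4 × (0.3 − 2.8) + 1.19 × 2.4
   = 2.7 + 0.3 − 1 + 2.856 = 4.86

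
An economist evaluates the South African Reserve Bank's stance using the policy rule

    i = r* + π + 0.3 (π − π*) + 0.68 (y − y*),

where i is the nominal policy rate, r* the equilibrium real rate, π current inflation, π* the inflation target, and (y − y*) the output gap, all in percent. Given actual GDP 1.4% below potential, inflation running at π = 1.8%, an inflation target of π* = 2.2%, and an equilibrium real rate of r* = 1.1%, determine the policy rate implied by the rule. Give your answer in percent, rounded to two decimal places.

Output 1.4% below potential → (y − y*) = -1.4.
i = 1.1 + 1.8 + 0.3 × (1.8 − 2.2) + 0.68 × (-1.4)
   = 1.1 + 1.8 − 0.12 − 0.952 = 1.83

1.83%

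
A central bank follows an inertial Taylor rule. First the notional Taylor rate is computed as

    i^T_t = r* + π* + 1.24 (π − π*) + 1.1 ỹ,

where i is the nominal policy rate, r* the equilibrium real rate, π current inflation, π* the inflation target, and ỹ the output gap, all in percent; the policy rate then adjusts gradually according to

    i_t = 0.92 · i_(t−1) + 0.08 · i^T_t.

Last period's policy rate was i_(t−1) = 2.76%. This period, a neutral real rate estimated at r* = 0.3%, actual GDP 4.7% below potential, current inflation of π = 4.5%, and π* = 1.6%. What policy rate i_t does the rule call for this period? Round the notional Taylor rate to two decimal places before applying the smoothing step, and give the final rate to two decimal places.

2.57%

Output 4.7% below potential → ỹ = -4.7.
i^T_t = 0.3 + 1.6 + 1.24 × (4.5 − 1.6) + 1.1 × (-4.7)
   = 0.3 + 1.6 + 3.596 − 5.17 = 0.33
i_t = 0.92 × 2.76 + 0.08 × 0.33 = 2.5392 + 0.0264 = 2.57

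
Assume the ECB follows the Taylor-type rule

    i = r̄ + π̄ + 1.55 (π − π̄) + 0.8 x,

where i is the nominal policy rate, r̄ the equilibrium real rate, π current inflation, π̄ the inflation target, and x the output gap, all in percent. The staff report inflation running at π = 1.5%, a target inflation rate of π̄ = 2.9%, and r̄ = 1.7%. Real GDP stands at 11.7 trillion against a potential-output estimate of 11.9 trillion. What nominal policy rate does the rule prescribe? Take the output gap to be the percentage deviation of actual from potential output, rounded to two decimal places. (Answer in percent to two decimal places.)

Output gap = 100 × (11.7 − 11.9) / 11.9 = -1.68%.
i = 1.70 + 2.90 + 1.55 × (1.50 − 2.90) + 0.8 × (-1.68)
   = 1.70 + 2.9 − 2.17 − 1.344 = 1.09

1.09%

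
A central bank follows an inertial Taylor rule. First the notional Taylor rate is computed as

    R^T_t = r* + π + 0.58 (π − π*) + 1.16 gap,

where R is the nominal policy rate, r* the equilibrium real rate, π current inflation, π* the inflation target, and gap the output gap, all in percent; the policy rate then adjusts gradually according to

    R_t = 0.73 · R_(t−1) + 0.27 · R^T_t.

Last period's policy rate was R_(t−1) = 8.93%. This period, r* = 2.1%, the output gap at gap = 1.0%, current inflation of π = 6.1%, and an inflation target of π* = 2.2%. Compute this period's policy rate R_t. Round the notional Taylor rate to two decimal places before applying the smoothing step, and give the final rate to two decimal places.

9.66%

R^T_t = 2.1 + 6.1 + 0.58 × (6.1 − 2.2) + 1.16 × 1.0
   = 2.1 + 6.1 + 2.262 + 1.16 = 11.62
R_t = 0.73 × 8.93 + 0.27 × 11.62 = 6.5189 + 3.1374 = 9.66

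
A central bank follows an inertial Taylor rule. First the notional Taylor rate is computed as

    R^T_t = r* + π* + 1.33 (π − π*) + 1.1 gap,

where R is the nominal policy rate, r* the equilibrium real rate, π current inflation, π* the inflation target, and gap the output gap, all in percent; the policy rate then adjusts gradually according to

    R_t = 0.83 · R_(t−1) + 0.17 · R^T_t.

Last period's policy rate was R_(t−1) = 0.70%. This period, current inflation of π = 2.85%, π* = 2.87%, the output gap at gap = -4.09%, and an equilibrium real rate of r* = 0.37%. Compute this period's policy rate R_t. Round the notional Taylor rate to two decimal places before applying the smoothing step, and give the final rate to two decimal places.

0.36%

R^T_t = 0.37 + 2.87 + 1.33 × (2.85 − 2.87) + 1.1 × (-4.09)
   = 0.37 + 2.87 − 0.0266 − 4.499 = -1.29
R_t = 0.83 × 0.70 + 0.17 × (-1.29) = 0.581 − 0.2193 = 0.36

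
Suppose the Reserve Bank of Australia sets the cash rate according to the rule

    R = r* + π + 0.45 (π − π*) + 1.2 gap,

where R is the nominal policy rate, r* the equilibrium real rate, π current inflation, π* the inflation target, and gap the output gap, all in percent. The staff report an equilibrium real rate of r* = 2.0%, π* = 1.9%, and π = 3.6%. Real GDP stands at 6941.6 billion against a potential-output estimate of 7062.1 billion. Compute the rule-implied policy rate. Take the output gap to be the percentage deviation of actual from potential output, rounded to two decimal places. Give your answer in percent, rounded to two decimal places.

4.31%

Output gap = 100 × (6941.6 − 7062.1) / 7062.1 = -1.71%.
R = 2.00 + 3.60 + 0.45 × (3.60 − 1.90) + 1.2 × (-1.71)
   = 2.00 + 3.6 + 0.765 − 2.052 = 4.31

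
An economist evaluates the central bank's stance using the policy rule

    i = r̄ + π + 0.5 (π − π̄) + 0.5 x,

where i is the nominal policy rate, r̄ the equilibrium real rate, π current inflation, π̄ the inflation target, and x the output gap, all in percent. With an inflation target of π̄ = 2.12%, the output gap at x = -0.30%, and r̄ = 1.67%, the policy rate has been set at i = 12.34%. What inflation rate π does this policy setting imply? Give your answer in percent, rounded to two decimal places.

7.92%

Collecting π: i = r̄ + (1 + 0.5) π − 0.5 π̄ + 0.5 x
1.5 π = 12.34 − 1.67 + 0.5 × 2.12 − 0.5 × (-0.30) = 11.88
π = 11.88 / 1.5 = 7.92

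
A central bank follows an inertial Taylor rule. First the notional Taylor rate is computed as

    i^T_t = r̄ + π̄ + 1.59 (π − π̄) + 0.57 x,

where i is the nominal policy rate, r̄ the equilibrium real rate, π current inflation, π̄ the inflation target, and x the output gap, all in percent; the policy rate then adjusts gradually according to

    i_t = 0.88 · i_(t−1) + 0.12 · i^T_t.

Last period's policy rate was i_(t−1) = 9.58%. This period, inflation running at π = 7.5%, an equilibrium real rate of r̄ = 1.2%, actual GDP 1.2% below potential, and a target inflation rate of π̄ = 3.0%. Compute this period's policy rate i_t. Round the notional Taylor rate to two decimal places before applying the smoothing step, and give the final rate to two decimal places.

9.71%

Output 1.2% below potential → x = -1.2.
i^T_t = 1.2 + 3.0 + 1.59 × (7.5 − 3.0) + 0.57 × (-1.2)
   = 1.2 + 3 + 7.155 − 0.684 = 10.67
i_t = 0.88 × 9.58 + 0.12 × 10.67 = 8.4304 + 1.2804 = 9.71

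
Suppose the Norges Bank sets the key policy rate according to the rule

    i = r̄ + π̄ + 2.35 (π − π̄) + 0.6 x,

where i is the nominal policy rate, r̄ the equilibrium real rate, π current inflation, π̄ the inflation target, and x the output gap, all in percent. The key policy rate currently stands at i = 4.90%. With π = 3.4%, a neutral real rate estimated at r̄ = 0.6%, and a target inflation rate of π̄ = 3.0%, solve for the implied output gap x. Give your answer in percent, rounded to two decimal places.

0.60%

0.6 x = 4.90 − 0.6 − 3.0 − 2.35 × (3.4 − 3.0) = 0.36
x = 0.36 / 0.6 = 0.60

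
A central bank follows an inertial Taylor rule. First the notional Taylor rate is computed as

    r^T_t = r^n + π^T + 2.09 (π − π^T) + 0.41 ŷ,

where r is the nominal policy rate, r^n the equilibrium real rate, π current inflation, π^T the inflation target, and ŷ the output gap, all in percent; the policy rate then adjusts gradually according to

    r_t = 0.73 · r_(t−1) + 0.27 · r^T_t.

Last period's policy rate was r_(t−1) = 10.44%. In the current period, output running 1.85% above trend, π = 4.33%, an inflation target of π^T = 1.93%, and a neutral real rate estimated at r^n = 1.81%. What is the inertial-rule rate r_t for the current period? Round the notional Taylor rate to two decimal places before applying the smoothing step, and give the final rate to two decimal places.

10.19%

Output 1.85% above potential → ŷ = 1.85.
r^T_t = 1.81 + 1.93 + 2.09 × (4.33 − 1.93) + 0.41 × 1.85
   = 1.81 + 1.93 + 5.016 + 0.7585 = 9.51
r_t = 0.73 × 10.44 + 0.27 × 9.51 = 7.6212 + 2.5677 = 10.19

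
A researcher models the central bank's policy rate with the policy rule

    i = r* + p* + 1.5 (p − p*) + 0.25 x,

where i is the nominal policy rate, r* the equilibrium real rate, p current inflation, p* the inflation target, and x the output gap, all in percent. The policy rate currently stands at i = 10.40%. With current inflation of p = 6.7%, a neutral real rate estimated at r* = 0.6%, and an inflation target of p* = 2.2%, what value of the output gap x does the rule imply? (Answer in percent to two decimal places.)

3.40%

0.25 x = 10.40 − 0.6 − 2.2 − 1.5 × (6.7 − 2.2) = 0.85
x = 0.85 / 0.25 = 3.40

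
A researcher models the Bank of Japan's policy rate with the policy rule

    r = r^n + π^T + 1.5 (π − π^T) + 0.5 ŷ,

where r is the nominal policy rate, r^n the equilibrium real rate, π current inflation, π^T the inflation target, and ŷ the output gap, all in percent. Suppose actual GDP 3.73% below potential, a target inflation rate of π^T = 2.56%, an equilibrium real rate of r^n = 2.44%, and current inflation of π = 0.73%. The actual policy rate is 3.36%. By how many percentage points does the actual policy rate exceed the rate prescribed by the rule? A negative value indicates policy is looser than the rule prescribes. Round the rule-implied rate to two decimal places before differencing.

Output 3.73% below potential → ŷ = -3.73.
r = 2.44 + 2.56 + 1.5 × (0.73 − 2.56) + 0.5 × (-3.73)
   = 2.44 + 2.56 − 2.745 − 1.865 = 0.39
Deviation = 3.36 − 0.39 = 2.97 pp.

2.97 pp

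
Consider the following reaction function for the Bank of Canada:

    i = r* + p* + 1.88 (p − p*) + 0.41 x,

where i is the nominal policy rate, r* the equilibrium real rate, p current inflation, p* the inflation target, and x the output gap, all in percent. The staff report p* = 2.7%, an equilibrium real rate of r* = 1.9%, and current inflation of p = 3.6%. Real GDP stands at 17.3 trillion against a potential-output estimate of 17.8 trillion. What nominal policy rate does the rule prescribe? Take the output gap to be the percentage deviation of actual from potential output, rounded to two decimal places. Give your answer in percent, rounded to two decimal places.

5.14%

Output gap = 100 × (17.3 − 17.8) / 17.8 = -2.81%.
i = 1.90 + 2.70 + 1.88 × (3.60 − 2.70) + 0.41 × (-2.81)
   = 1.90 + 2.7 + 1.692 − 1.1521 = 5.14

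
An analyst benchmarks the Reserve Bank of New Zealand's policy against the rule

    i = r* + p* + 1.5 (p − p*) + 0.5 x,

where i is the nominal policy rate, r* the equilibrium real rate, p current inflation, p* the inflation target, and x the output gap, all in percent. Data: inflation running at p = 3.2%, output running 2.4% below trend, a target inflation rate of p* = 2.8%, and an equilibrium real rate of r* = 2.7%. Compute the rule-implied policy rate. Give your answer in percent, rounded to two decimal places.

Output 2.4% below potential → x = -2.4.
i = 2.7 + 2.8 + 1.5 × (3.2 − 2.8) + 0.5 × (-2.4)
   = 2.7 + 2.8 + 0.6 − 1.2 = 4.90

4.90%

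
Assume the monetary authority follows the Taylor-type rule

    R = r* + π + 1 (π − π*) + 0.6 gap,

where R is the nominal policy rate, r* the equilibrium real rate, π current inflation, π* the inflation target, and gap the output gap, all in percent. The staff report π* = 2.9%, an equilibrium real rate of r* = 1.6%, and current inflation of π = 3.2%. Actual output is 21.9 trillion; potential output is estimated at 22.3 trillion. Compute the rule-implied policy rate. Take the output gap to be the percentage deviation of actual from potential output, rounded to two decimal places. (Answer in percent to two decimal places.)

Output gap = 100 × (21.9 − 22.3) / 22.3 = -1.79%.
R = 1.60 + 3.20 + 1 × (3.20 − 2.90) + 0.6 × (-1.79)
   = 1.60 + 3.2 + 0.3 − 1.074 = 4.03

4.03%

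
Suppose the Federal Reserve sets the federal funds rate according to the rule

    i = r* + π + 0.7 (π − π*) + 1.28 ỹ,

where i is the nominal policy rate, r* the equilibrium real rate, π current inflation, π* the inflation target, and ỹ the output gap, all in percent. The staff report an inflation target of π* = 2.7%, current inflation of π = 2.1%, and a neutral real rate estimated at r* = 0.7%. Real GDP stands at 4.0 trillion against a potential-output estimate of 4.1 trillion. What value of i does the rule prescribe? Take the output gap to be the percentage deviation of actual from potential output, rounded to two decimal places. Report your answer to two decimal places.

-0.74%

Output gap = 100 × (4.0 − 4.1) / 4.1 = -2.44%.
i = 0.70 + 2.10 + 0.7 × (2.10 − 2.70) + 1.28 × (-2.44)
   = 0.70 + 2.1 − 0.42 − 3.1232 = -0.74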